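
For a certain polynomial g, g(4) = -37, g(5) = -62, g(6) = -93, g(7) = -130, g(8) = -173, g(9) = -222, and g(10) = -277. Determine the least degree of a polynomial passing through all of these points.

Forward differences of the values at x = 4, 5, 6, 7, 8, 9, 10:
  g  : -37  -62  -93  -130  -173  -222  -277
  Δ  : -25  -31  -37  -43  -49  -55
  Δ^2: -6  -6  -6  -6  -6
  Δ^3: 0  0  0  0
  Δ^4: 0  0  0
  Δ^5: 0  0
  Δ^6: 0
The second differences are constant (-6) and nonzero, while all higher differences vanish, so the minimal degree is 2.

2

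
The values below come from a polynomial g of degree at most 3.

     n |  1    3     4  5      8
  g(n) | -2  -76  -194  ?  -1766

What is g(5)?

-398

The 4 known points determine the degree-3 polynomial uniquely.
Write g(n) = an^3 + bn^2 + cn + d. Substituting each data point gives a linear system:
  a + b + c + d = -2
  27a + 9b + 3c + d = -76
  64a + 16b + 4c + d = -194
  512a + 64b + 8c + d = -1766
Solving the system yields a = -4, b = 5, c = -5, d = 2.
So g(n) = -4n^3 + 5n^2 - 5n + 2.
Then g(5) = -398.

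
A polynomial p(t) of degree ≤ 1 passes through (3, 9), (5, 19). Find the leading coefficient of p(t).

5

Write p(t) = at + b. Substituting each data point gives a linear system:
  3a + b = 9
  5a + b = 19
Solving the system yields a = 5, b = -6.
So p(t) = 5t - 6.
The leading coefficient is 5.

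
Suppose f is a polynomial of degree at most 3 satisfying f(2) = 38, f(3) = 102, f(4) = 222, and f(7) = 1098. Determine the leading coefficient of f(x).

Write f(x) = ax^3 + bx^2 + cx + d. Substituting each data point gives a linear system:
  8a + 4b + 2c + d = 38
  27a + 9b + 3c + d = 102
  64a + 16b + 4c + d = 222
  343a + 49b + 7c + d = 1098
Solving the system yields a = 3, b = 1, c = 2, d = 6.
So f(x) = 3x^3 + x^2 + 2x + 6.
The leading coefficient is 3.

3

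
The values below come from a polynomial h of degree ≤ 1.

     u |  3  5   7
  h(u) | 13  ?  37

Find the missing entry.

25

The 2 known points determine the degree-1 polynomial uniquely.
Write h(u) = au + b. Substituting each data point gives a linear system:
  3a + b = 13
  7a + b = 37
Solving the system yields a = 6, b = -5.
So h(u) = 6u - 5.
Then h(5) = 25.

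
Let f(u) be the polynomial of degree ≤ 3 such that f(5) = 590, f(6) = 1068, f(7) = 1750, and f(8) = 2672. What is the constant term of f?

Write f(u) = au^3 + bu^2 + cu + d. Substituting each data point gives a linear system:
  125a + 25b + 5c + d = 590
  216a + 36b + 6c + d = 1068
  343a + 49b + 7c + d = 1750
  512a + 64b + 8c + d = 2672
Solving the system yields a = 6, b = -6, c = -2, d = 0.
So f(u) = 6u^3 - 6u^2 - 2u.
The constant term is 0.

0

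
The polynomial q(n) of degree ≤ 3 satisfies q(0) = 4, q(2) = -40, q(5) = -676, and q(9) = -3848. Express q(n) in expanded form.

Write q(n) = an^3 + bn^2 + cn + d. Substituting each data point gives a linear system:
  d = 4
  8a + 4b + 2c + d = -40
  125a + 25b + 5c + d = -676
  729a + 81b + 9c + d = -3848
Solving the system yields a = -5, b = -3, c = 4, d = 4.
So q(n) = -5n^3 - 3n^2 + 4n + 4.
Check: q(5) = -676. ✓

q(n) = -5n^3 - 3n^2 + 4n + 4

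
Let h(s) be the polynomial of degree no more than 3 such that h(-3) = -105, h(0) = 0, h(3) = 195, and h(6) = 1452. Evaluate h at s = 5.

855

Write h(s) = as^3 + bs^2 + cs + d. Substituting each data point gives a linear system:
  -27a + 9b - 3c + d = -105
  d = 0
  27a + 9b + 3c + d = 195
  216a + 36b + 6c + d = 1452
Solving the system yields a = 6, b = 5, c = -4, d = 0.
So h(s) = 6s³ + 5s² - 4s.
Then h(5) = 855.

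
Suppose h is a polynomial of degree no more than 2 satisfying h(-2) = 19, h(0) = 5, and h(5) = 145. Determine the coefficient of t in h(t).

Write h(t) = at^2 + bt + c. Substituting each data point gives a linear system:
  4a - 2b + c = 19
  c = 5
  25a + 5b + c = 145
Solving the system yields a = 5, b = 3, c = 5.
So h(t) = 5t^2 + 3t + 5.
The coefficient of t is 3.

3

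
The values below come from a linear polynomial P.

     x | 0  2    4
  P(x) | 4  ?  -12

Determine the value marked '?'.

-4

On equispaced nodes a degree-1 polynomial has vanishing second forward difference, so
  P(0) - 2·P(2) + P(4) = 0.
Substituting the known values and solving for P(2):
  -2·P(2) = 8
  P(2) = -4.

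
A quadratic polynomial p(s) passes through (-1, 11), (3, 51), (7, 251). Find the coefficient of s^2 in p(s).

Write p(s) = as^2 + bs + c. Substituting each data point gives a linear system:
  a - b + c = 11
  9a + 3b + c = 51
  49a + 7b + c = 251
Solving the system yields a = 5, b = 0, c = 6.
So p(s) = 5s^2 + 6.
The leading coefficient is 5.

5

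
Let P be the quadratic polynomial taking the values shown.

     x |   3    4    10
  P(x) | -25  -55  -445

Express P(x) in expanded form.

Using the Lagrange interpolation formula with nodes 3, 4, 10:
  L_0(x) = (x - 4)(x - 10) / 7
  L_1(x) = (x - 3)(x - 10) / -6
  L_2(x) = (x - 3)(x - 4) / 42
Then P(x) = -25·L_0(x) - 55·L_1(x) - 445·L_2(x).
Expanding and collecting terms gives P(x) = -5x^2 + 5x + 5.
Check: P(3) = -25. ✓

P(x) = -5x^2 + 5x + 5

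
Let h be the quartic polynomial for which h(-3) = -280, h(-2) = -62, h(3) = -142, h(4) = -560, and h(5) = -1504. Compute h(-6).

Write h(u) = au^4 + bu^3 + cu^2 + du + e. Substituting each data point gives a linear system:
  81a - 27b + 9c - 3d + e = -280
  16a - 8b + 4c - 2d + e = -62
  81a + 27b + 9c + 3d + e = -142
  256a + 64b + 16c + 4d + e = -560
  625a + 125b + 25c + 5d + e = -1504
Solving the system yields a = -3, b = 2, c = 4, d = 5, e = -4.
So h(u) = -3u^4 + 2u^3 + 4u^2 + 5u - 4.
Then h(-6) = -4210.

-4210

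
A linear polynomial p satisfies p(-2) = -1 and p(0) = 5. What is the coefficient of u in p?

Write p(u) = au + b. Substituting each data point gives a linear system:
  -2a + b = -1
  b = 5
Solving the system yields a = 3, b = 5.
So p(u) = 3u + 5.
The leading coefficient is 3.

3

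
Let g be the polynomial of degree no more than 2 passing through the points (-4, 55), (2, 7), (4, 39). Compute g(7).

Write g(n) = an^2 + bn + c. Substituting each data point gives a linear system:
  16a - 4b + c = 55
  4a + 2b + c = 7
  16a + 4b + c = 39
Solving the system yields a = 3, b = -2, c = -1.
So g(n) = 3n^2 - 2n - 1.
Then g(7) = 132.

132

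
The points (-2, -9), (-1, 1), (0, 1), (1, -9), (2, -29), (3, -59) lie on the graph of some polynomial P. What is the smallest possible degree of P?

2

Forward differences of the values at t = -2, -1, 0, 1, 2, 3:
  P  : -9  1  1  -9  -29  -59
  Δ  : 10  0  -10  -20  -30
  Δ^2: -10  -10  -10  -10
  Δ^3: 0  0  0
  Δ^4: 0  0
  Δ^5: 0
The second differences are constant (-10) and nonzero, while all higher differences vanish, so the minimal degree is 2.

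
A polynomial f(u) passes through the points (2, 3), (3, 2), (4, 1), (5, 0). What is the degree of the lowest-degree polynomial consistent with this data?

Forward differences of the values at u = 2, 3, 4, 5:
  f  : 3  2  1  0
  Δ  : -1  -1  -1
  Δ^2: 0  0
  Δ^3: 0
The first differences are constant (-1) and nonzero, while all higher differences vanish, so the minimal degree is 1.

1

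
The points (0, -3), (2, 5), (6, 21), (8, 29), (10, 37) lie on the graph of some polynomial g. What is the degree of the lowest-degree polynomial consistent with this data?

Divided differences on the nodes 0, 2, 6, 8, 10:
  order 0: -3  5  21  29  37
  order 1: 4  4  4  4
  order 2: 0  0  0
  order 3: 0  0
  order 4: 0
The order-1 divided differences are all 4 (nonzero) and every higher order vanishes, so the data lies on a polynomial of degree exactly 1.

1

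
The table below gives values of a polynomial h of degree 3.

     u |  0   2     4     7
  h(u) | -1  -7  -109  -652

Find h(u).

Write h(u) = au^3 + bu^2 + cu + d. Substituting each data point gives a linear system:
  d = -1
  8a + 4b + 2c + d = -7
  64a + 16b + 4c + d = -109
  343a + 49b + 7c + d = -652
Solving the system yields a = -2, b = 0, c = 5, d = -1.
So h(u) = -2u³ + 5u - 1.
Check: h(0) = -1. ✓

h(u) = -2u^3 + 5u - 1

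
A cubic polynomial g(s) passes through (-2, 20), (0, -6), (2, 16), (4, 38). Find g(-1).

-2

Using the Lagrange interpolation formula with nodes -2, 0, 2, 4:
  L_0(s) = s(s - 2)(s - 4) / -48
  L_1(s) = (s + 2)(s - 2)(s - 4) / 16
  L_2(s) = (s + 2)s(s - 4) / -16
  L_3(s) = (s + 2)s(s - 2) / 48
Then g(s) = 20·L_0(s) - 6·L_1(s) + 16·L_2(s) + 38·L_3(s).
Expanding and collecting terms gives g(s) = -s^3 + 6s^2 + 3s - 6.
Evaluating at s = -1: g(-1) = -2.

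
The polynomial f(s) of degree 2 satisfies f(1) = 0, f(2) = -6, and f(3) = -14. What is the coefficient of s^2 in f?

Write f(s) = as^2 + bs + c. Substituting each data point gives a linear system:
  a + b + c = 0
  4a + 2b + c = -6
  9a + 3b + c = -14
Solving the system yields a = -1, b = -3, c = 4.
So f(s) = -s^2 - 3s + 4.
The leading coefficient is -1.

-1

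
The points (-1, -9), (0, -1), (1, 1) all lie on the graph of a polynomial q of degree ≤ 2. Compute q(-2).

Forward differences of the values at n = -1, 0, 1:
  q  : -9  -1  1
  Δ  : 8  2
  Δ^2: -6
The second differences are constant, confirming degree 2.
Interpolating (Newton forward form) and evaluating at n = -2 gives q(-2) = -23.

-23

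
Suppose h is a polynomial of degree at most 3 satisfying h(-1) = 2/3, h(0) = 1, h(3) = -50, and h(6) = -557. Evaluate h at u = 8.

Write h(u) = au^3 + bu^2 + cu + d. Substituting each data point gives a linear system:
  -a + b - c + d = 2/3
  d = 1
  27a + 9b + 3c + d = -50
  216a + 36b + 6c + d = -557
Solving the system yields a = -3, b = 5/3, c = 5, d = 1.
So h(u) = -3u^3 + (5/3)u^2 + 5u + 1.
Then h(8) = -4165/3.

-4165/3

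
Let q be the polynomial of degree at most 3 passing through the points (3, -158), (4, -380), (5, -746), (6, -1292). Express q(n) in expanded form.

Write q(n) = an^3 + bn^2 + cn + d. Substituting each data point gives a linear system:
  27a + 9b + 3c + d = -158
  64a + 16b + 4c + d = -380
  125a + 25b + 5c + d = -746
  216a + 36b + 6c + d = -1292
Solving the system yields a = -6, b = 0, c = 0, d = 4.
So q(n) = -6n^3 + 4.
Check: q(3) = -158. ✓

q(n) = -6n^3 + 4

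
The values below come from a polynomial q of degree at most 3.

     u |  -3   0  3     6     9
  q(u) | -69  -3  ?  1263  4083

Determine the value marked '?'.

171

On equispaced nodes a degree-3 polynomial has vanishing fourth forward difference, so
  q(-3) - 4·q(0) + 6·q(3) - 4·q(6) + q(9) = 0.
Substituting the known values and solving for q(3):
  6·q(3) = 1026
  q(3) = 171.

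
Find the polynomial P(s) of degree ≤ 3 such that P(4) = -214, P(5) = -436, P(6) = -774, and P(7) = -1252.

Using the Lagrange interpolation formula with nodes 4, 5, 6, 7:
  L_0(s) = (s - 5)(s - 6)(s - 7) / -6
  L_1(s) = (s - 4)(s - 6)(s - 7) / 2
  L_2(s) = (s - 4)(s - 5)(s - 7) / -2
  L_3(s) = (s - 4)(s - 5)(s - 6) / 6
Then P(s) = -214·L_0(s) - 436·L_1(s) - 774·L_2(s) - 1252·L_3(s).
Expanding and collecting terms gives P(s) = -4s³ + 2s² + 4s - 6.
Check: P(6) = -774. ✓

P(s) = -4s^3 + 2s^2 + 4s - 6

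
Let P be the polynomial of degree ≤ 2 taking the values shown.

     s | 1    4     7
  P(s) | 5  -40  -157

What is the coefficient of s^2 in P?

-4

Write P(s) = as^2 + bs + c. Substituting each data point gives a linear system:
  a + b + c = 5
  16a + 4b + c = -40
  49a + 7b + c = -157
Solving the system yields a = -4, b = 5, c = 4.
So P(s) = -4s^2 + 5s + 4.
The leading coefficient is -4.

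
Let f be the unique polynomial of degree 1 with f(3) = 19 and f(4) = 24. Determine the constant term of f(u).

Write f(u) = au + b. Substituting each data point gives a linear system:
  3a + b = 19
  4a + b = 24
Solving the system yields a = 5, b = 4.
So f(u) = 5u + 4.
The constant term is 4.

4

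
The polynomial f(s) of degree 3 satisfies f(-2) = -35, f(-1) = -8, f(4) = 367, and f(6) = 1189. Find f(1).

4

Using the Lagrange interpolation formula with nodes -2, -1, 4, 6:
  L_0(s) = (s + 1)(s - 4)(s - 6) / -48
  L_1(s) = (s + 2)(s - 4)(s - 6) / 35
  L_2(s) = (s + 2)(s + 1)(s - 6) / -60
  L_3(s) = (s + 2)(s + 1)(s - 4) / 112
Then f(s) = -35·L_0(s) - 8·L_1(s) + 367·L_2(s) + 1189·L_3(s).
Expanding and collecting terms gives f(s) = 5s^3 + 3s^2 + s - 5.
Evaluating at s = 1: f(1) = 4.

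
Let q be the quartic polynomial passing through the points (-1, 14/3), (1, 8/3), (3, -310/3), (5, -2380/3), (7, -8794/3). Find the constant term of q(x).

Write q(x) = ax^4 + bx^3 + cx^2 + dx + e. Substituting each data point gives a linear system:
  a - b + c - d + e = 14/3
  a + b + c + d + e = 8/3
  81a + 27b + 9c + 3d + e = -310/3
  625a + 125b + 25c + 5d + e = -2380/3
  2401a + 343b + 49c + 7d + e = -8794/3
Solving the system yields a = -1, b = -2, c = 3, d = 1, e = 5/3.
So q(x) = -x^4 - 2x^3 + 3x^2 + x + 5/3.
The constant term is 5/3.

5/3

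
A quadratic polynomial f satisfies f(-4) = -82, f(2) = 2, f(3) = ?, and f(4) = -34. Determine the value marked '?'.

The 3 known points determine the degree-2 polynomial uniquely.
Write f(n) = an^2 + bn + c. Substituting each data point gives a linear system:
  16a - 4b + c = -82
  4a + 2b + c = 2
  16a + 4b + c = -34
Solving the system yields a = -4, b = 6, c = 6.
So f(n) = -4n^2 + 6n + 6.
Then f(3) = -12.

-12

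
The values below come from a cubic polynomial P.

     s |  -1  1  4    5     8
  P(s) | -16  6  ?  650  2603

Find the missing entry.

The 4 known points determine the degree-3 polynomial uniquely.
Write P(s) = as^3 + bs^2 + cs + d. Substituting each data point gives a linear system:
  -a + b - c + d = -16
  a + b + c + d = 6
  125a + 25b + 5c + d = 650
  512a + 64b + 8c + d = 2603
Solving the system yields a = 5, b = 0, c = 6, d = -5.
So P(s) = 5s^3 + 6s - 5.
Then P(4) = 339.

339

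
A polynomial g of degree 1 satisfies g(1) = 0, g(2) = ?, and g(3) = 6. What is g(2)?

On equispaced nodes a degree-1 polynomial has vanishing second forward difference, so
  g(1) - 2·g(2) + g(3) = 0.
Substituting the known values and solving for g(2):
  -2·g(2) = -6
  g(2) = 3.

3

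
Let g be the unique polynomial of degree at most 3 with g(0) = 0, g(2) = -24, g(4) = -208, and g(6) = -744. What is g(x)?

g(x) = -4x^3 + 4x^2 - 4x

Write g(x) = ax^3 + bx^2 + cx + d. Substituting each data point gives a linear system:
  d = 0
  8a + 4b + 2c + d = -24
  64a + 16b + 4c + d = -208
  216a + 36b + 6c + d = -744
Solving the system yields a = -4, b = 4, c = -4, d = 0.
So g(x) = -4x^3 + 4x^2 - 4x.
Check: g(6) = -744. ✓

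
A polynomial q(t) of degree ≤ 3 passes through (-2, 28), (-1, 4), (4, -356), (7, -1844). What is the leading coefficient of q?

-5

Write q(t) = at^3 + bt^2 + ct + d. Substituting each data point gives a linear system:
  -8a + 4b - 2c + d = 28
  -a + b - c + d = 4
  64a + 16b + 4c + d = -356
  343a + 49b + 7c + d = -1844
Solving the system yields a = -5, b = -3, c = 2, d = 4.
So q(t) = -5t^3 - 3t^2 + 2t + 4.
The leading coefficient is -5.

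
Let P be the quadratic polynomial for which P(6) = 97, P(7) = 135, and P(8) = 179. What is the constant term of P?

-5

Write P(s) = as^2 + bs + c. Substituting each data point gives a linear system:
  36a + 6b + c = 97
  49a + 7b + c = 135
  64a + 8b + c = 179
Solving the system yields a = 3, b = -1, c = -5.
So P(s) = 3s^2 - s - 5.
The constant term is -5.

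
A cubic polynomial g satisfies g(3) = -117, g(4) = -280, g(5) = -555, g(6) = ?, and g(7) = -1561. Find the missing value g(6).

-972

The 4 known points determine the degree-3 polynomial uniquely.
Write g(s) = as^3 + bs^2 + cs + d. Substituting each data point gives a linear system:
  27a + 9b + 3c + d = -117
  64a + 16b + 4c + d = -280
  125a + 25b + 5c + d = -555
  343a + 49b + 7c + d = -1561
Solving the system yields a = -5, b = 4, c = -6, d = 0.
So g(s) = -5s^3 + 4s^2 - 6s.
Then g(6) = -972.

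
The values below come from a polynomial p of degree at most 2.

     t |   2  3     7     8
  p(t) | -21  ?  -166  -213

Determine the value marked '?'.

-38

The 3 known points determine the degree-2 polynomial uniquely.
Write p(t) = at^2 + bt + c. Substituting each data point gives a linear system:
  4a + 2b + c = -21
  49a + 7b + c = -166
  64a + 8b + c = -213
Solving the system yields a = -3, b = -2, c = -5.
So p(t) = -3t² - 2t - 5.
Then p(3) = -38.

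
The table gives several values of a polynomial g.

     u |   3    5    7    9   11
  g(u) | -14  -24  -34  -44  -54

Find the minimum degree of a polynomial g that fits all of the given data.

1

Forward differences of the values at u = 3, 5, 7, 9, 11:
  g  : -14  -24  -34  -44  -54
  Δ  : -10  -10  -10  -10
  Δ^2: 0  0  0
  Δ^3: 0  0
  Δ^4: 0
The first differences are constant (-10) and nonzero, while all higher differences vanish, so the minimal degree is 1.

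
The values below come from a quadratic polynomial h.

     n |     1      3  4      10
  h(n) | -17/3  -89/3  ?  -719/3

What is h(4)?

The 3 known points determine the degree-2 polynomial uniquely.
Write h(n) = an^2 + bn + c. Substituting each data point gives a linear system:
  a + b + c = -17/3
  9a + 3b + c = -89/3
  100a + 10b + c = -719/3
Solving the system yields a = -2, b = -4, c = 1/3.
So h(n) = -2n² - 4n + 1/3.
Then h(4) = -143/3.

-143/3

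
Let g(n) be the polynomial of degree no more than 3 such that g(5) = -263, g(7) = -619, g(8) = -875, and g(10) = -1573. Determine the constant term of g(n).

Write g(n) = an^3 + bn^2 + cn + d. Substituting each data point gives a linear system:
  125a + 25b + 5c + d = -263
  343a + 49b + 7c + d = -619
  512a + 64b + 8c + d = -875
  1000a + 100b + 10c + d = -1573
Solving the system yields a = -1, b = -6, c = 3, d = -3.
So g(n) = -n³ - 6n² + 3n - 3.
The constant term is -3.

-3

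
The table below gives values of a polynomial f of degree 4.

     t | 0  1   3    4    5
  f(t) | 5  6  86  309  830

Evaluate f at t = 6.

1841

Using the Lagrange interpolation formula with nodes 0, 1, 3, 4, 5:
  L_0(t) = (t - 1)(t - 3)(t - 4)(t - 5) / 60
  L_1(t) = t(t - 3)(t - 4)(t - 5) / -24
  L_2(t) = t(t - 1)(t - 4)(t - 5) / 12
  L_3(t) = t(t - 1)(t - 3)(t - 5) / -12
  L_4(t) = t(t - 1)(t - 3)(t - 4) / 40
Then f(t) = 5·L_0(t) + 6·L_1(t) + 86·L_2(t) + 309·L_3(t) + 830·L_4(t).
Expanding and collecting terms gives f(t) = 2t^4 - 4t^3 + 3t^2 + 5.
Evaluating at t = 6: f(6) = 1841.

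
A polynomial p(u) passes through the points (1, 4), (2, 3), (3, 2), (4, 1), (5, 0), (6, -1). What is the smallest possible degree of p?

1

Forward differences of the values at u = 1, 2, 3, 4, 5, 6:
  p  : 4  3  2  1  0  -1
  Δ  : -1  -1  -1  -1  -1
  Δ^2: 0  0  0  0
  Δ^3: 0  0  0
  Δ^4: 0  0
  Δ^5: 0
The first differences are constant (-1) and nonzero, while all higher differences vanish, so the minimal degree is 1.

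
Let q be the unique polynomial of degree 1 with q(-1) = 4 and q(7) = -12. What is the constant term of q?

2

Write q(x) = ax + b. Substituting each data point gives a linear system:
  -a + b = 4
  7a + b = -12
Solving the system yields a = -2, b = 2.
So q(x) = -2x + 2.
The constant term is 2.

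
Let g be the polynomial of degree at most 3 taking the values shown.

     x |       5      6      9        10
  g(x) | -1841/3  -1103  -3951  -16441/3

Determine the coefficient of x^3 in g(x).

Write g(x) = ax^3 + bx^2 + cx + d. Substituting each data point gives a linear system:
  125a + 25b + 5c + d = -1841/3
  216a + 36b + 6c + d = -1103
  729a + 81b + 9c + d = -3951
  1000a + 100b + 10c + d = -16441/3
Solving the system yields a = -6, b = 5, c = 5/3, d = 3.
So g(x) = -6x^3 + 5x^2 + (5/3)x + 3.
The leading coefficient is -6.

-6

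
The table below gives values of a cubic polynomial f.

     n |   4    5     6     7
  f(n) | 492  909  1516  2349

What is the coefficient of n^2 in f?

Write f(n) = an^3 + bn^2 + cn + d. Substituting each data point gives a linear system:
  64a + 16b + 4c + d = 492
  125a + 25b + 5c + d = 909
  216a + 36b + 6c + d = 1516
  343a + 49b + 7c + d = 2349
Solving the system yields a = 6, b = 5, c = 6, d = 4.
So f(n) = 6n³ + 5n² + 6n + 4.
The coefficient of n^2 is 5.

5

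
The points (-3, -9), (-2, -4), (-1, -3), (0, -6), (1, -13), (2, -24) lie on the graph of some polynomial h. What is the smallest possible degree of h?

2

Forward differences of the values at t = -3, -2, -1, 0, 1, 2:
  h  : -9  -4  -3  -6  -13  -24
  Δ  : 5  1  -3  -7  -11
  Δ^2: -4  -4  -4  -4
  Δ^3: 0  0  0
  Δ^4: 0  0
  Δ^5: 0
The second differences are constant (-4) and nonzero, while all higher differences vanish, so the minimal degree is 2.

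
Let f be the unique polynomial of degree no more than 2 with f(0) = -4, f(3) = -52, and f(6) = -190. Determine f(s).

f(s) = -5s^2 - s - 4

Write f(s) = as^2 + bs + c. Substituting each data point gives a linear system:
  c = -4
  9a + 3b + c = -52
  36a + 6b + c = -190
Solving the system yields a = -5, b = -1, c = -4.
So f(s) = -5s^2 - s - 4.
Check: f(6) = -190. ✓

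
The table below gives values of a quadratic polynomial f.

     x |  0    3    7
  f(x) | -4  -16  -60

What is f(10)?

Using the Lagrange interpolation formula with nodes 0, 3, 7:
  L_0(x) = (x - 3)(x - 7) / 21
  L_1(x) = x(x - 7) / -12
  L_2(x) = x(x - 3) / 28
Then f(x) = -4·L_0(x) - 16·L_1(x) - 60·L_2(x).
Expanding and collecting terms gives f(x) = -x² - x - 4.
Evaluating at x = 10: f(10) = -114.

-114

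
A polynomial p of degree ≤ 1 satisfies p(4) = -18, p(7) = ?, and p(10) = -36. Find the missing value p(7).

-27

The 2 known points determine the degree-1 polynomial uniquely.
Write p(n) = an + b. Substituting each data point gives a linear system:
  4a + b = -18
  10a + b = -36
Solving the system yields a = -3, b = -6.
So p(n) = -3n - 6.
Then p(7) = -27.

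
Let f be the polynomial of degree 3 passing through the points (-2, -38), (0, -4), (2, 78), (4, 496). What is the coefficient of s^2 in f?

Write f(s) = as^3 + bs^2 + cs + d. Substituting each data point gives a linear system:
  -8a + 4b - 2c + d = -38
  d = -4
  8a + 4b + 2c + d = 78
  64a + 16b + 4c + d = 496
Solving the system yields a = 6, b = 6, c = 5, d = -4.
So f(s) = 6s^3 + 6s^2 + 5s - 4.
The coefficient of s^2 is 6.

6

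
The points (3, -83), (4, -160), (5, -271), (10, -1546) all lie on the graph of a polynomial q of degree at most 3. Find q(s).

Using the Lagrange interpolation formula with nodes 3, 4, 5, 10:
  L_0(s) = (s - 4)(s - 5)(s - 10) / -14
  L_1(s) = (s - 3)(s - 5)(s - 10) / 6
  L_2(s) = (s - 3)(s - 4)(s - 10) / -10
  L_3(s) = (s - 3)(s - 4)(s - 5) / 210
Then q(s) = -83·L_0(s) - 160·L_1(s) - 271·L_2(s) - 1546·L_3(s).
Expanding and collecting terms gives q(s) = -s^3 - 5s^2 - 5s + 4.
Check: q(10) = -1546. ✓

q(s) = -s^3 - 5s^2 - 5s + 4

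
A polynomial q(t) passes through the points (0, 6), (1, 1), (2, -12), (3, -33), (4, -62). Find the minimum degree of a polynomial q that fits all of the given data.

2

Forward differences of the values at t = 0, 1, 2, 3, 4:
  q  : 6  1  -12  -33  -62
  Δ  : -5  -13  -21  -29
  Δ^2: -8  -8  -8
  Δ^3: 0  0
  Δ^4: 0
The second differences are constant (-8) and nonzero, while all higher differences vanish, so the minimal degree is 2.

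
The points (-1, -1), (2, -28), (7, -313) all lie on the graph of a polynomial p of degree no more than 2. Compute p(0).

Write p(n) = an^2 + bn + c. Substituting each data point gives a linear system:
  a - b + c = -1
  4a + 2b + c = -28
  49a + 7b + c = -313
Solving the system yields a = -6, b = -3, c = 2.
So p(n) = -6n^2 - 3n + 2.
Then p(0) = 2.

2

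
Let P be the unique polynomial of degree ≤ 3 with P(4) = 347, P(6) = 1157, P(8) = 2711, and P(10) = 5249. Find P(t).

Using the Lagrange interpolation formula with nodes 4, 6, 8, 10:
  L_0(t) = (t - 6)(t - 8)(t - 10) / -48
  L_1(t) = (t - 4)(t - 8)(t - 10) / 16
  L_2(t) = (t - 4)(t - 6)(t - 10) / -16
  L_3(t) = (t - 4)(t - 6)(t - 8) / 48
Then P(t) = 347·L_0(t) + 1157·L_1(t) + 2711·L_2(t) + 5249·L_3(t).
Expanding and collecting terms gives P(t) = 5t^3 + 3t^2 - 5t - 1.
Check: P(8) = 2711. ✓

P(t) = 5t^3 + 3t^2 - 5t - 1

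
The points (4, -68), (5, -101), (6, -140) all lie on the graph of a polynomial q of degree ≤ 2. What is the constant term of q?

4

Write q(t) = at^2 + bt + c. Substituting each data point gives a linear system:
  16a + 4b + c = -68
  25a + 5b + c = -101
  36a + 6b + c = -140
Solving the system yields a = -3, b = -6, c = 4.
So q(t) = -3t² - 6t + 4.
The constant term is 4.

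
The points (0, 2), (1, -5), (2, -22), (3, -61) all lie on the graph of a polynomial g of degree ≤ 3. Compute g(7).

Forward differences of the values at x = 0, 1, 2, 3:
  g  : 2  -5  -22  -61
  Δ  : -7  -17  -39
  Δ^2: -10  -22
  Δ^3: -12
The third differences are constant, confirming degree 3.
Interpolating (Newton forward form) and evaluating at x = 7 gives g(7) = -677.

-677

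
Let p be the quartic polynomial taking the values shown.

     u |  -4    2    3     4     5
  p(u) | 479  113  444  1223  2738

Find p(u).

Using the Lagrange interpolation formula with nodes -4, 2, 3, 4, 5:
  L_0(u) = (u - 2)(u - 3)(u - 4)(u - 5) / 3024
  L_1(u) = (u + 4)(u - 3)(u - 4)(u - 5) / -36
  L_2(u) = (u + 4)(u - 2)(u - 4)(u - 5) / 14
  L_3(u) = (u + 4)(u - 2)(u - 3)(u - 5) / -16
  L_4(u) = (u + 4)(u - 2)(u - 3)(u - 4) / 54
Then p(u) = 479·L_0(u) + 113·L_1(u) + 444·L_2(u) + 1223·L_3(u) + 2738·L_4(u).
Expanding and collecting terms gives p(u) = 3u^4 + 6u^3 + 5u^2 - 3u + 3.
Check: p(4) = 1223. ✓

p(u) = 3u^4 + 6u^3 + 5u^2 - 3u + 3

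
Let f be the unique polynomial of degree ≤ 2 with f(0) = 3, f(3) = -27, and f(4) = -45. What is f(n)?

f(n) = -2n^2 - 4n + 3

Write f(n) = an^2 + bn + c. Substituting each data point gives a linear system:
  c = 3
  9a + 3b + c = -27
  16a + 4b + c = -45
Solving the system yields a = -2, b = -4, c = 3.
So f(n) = -2n² - 4n + 3.
Check: f(3) = -27. ✓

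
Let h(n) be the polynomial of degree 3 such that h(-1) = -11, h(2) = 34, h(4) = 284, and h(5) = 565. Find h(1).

Using the Lagrange interpolation formula with nodes -1, 2, 4, 5:
  L_0(n) = (n - 2)(n - 4)(n - 5) / -90
  L_1(n) = (n + 1)(n - 4)(n - 5) / 18
  L_2(n) = (n + 1)(n - 2)(n - 5) / -10
  L_3(n) = (n + 1)(n - 2)(n - 4) / 18
Then h(n) = -11·L_0(n) + 34·L_1(n) + 284·L_2(n) + 565·L_3(n).
Expanding and collecting terms gives h(n) = 5n³ - 3n² + 3n.
Evaluating at n = 1: h(1) = 5.

5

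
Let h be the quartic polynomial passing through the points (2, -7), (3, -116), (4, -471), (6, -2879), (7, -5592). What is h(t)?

h(t) = -3t^4 + 5t^3 - 3t^2 + 6t + 1

Write h(t) = at^4 + bt^3 + ct^2 + dt + e. Substituting each data point gives a linear system:
  16a + 8b + 4c + 2d + e = -7
  81a + 27b + 9c + 3d + e = -116
  256a + 64b + 16c + 4d + e = -471
  1296a + 216b + 36c + 6d + e = -2879
  2401a + 343b + 49c + 7d + e = -5592
Solving the system yields a = -3, b = 5, c = -3, d = 6, e = 1.
So h(t) = -3t⁴ + 5t³ - 3t² + 6t + 1.
Check: h(4) = -471. ✓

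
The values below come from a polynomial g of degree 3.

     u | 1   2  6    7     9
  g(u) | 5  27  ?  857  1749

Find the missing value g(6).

555

The 4 known points determine the degree-3 polynomial uniquely.
Write g(u) = au^3 + bu^2 + cu + d. Substituting each data point gives a linear system:
  a + b + c + d = 5
  8a + 4b + 2c + d = 27
  343a + 49b + 7c + d = 857
  729a + 81b + 9c + d = 1749
Solving the system yields a = 2, b = 4, c = -4, d = 3.
So g(u) = 2u³ + 4u² - 4u + 3.
Then g(6) = 555.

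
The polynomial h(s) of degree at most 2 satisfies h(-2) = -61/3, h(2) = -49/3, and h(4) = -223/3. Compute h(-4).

-247/3

Using the Lagrange interpolation formula with nodes -2, 2, 4:
  L_0(s) = (s - 2)(s - 4) / 24
  L_1(s) = (s + 2)(s - 4) / -8
  L_2(s) = (s + 2)(s - 2) / 12
Then h(s) = -61/3·L_0(s) - 49/3·L_1(s) - 223/3·L_2(s).
Expanding and collecting terms gives h(s) = -5s^2 + s + 5/3.
Evaluating at s = -4: h(-4) = -247/3.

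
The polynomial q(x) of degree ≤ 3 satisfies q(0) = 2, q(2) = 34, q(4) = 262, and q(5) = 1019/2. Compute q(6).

Using the Lagrange interpolation formula with nodes 0, 2, 4, 5:
  L_0(x) = (x - 2)(x - 4)(x - 5) / -40
  L_1(x) = x(x - 4)(x - 5) / 12
  L_2(x) = x(x - 2)(x - 5) / -8
  L_3(x) = x(x - 2)(x - 4) / 15
Then q(x) = 2·L_0(x) + 34·L_1(x) + 262·L_2(x) + 1019/2·L_3(x).
Expanding and collecting terms gives q(x) = 4x^3 + (1/2)x^2 - x + 2.
Evaluating at x = 6: q(6) = 878.

878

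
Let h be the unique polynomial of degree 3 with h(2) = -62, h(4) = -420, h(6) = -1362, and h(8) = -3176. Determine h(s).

Write h(s) = as^3 + bs^2 + cs + d. Substituting each data point gives a linear system:
  8a + 4b + 2c + d = -62
  64a + 16b + 4c + d = -420
  216a + 36b + 6c + d = -1362
  512a + 64b + 8c + d = -3176
Solving the system yields a = -6, b = -1, c = -5, d = 0.
So h(s) = -6s^3 - s^2 - 5s.
Check: h(6) = -1362. ✓

h(s) = -6s^3 - s^2 - 5s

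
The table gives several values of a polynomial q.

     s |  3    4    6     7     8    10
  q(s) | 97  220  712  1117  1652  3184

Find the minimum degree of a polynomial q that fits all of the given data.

3

Divided differences on the nodes 3, 4, 6, 7, 8, 10:
  order 0: 97  220  712  1117  1652  3184
  order 1: 123  246  405  535  766
  order 2: 41  53  65  77
  order 3: 3  3  3
  order 4: 0  0
  order 5: 0
The order-3 divided differences are all 3 (nonzero) and every higher order vanishes, so the data lies on a polynomial of degree exactly 3.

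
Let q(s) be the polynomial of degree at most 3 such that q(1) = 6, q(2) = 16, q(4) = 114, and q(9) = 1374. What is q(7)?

Write q(s) = as^3 + bs^2 + cs + d. Substituting each data point gives a linear system:
  a + b + c + d = 6
  8a + 4b + 2c + d = 16
  64a + 16b + 4c + d = 114
  729a + 81b + 9c + d = 1374
Solving the system yields a = 2, b = -1, c = -1, d = 6.
So q(s) = 2s^3 - s^2 - s + 6.
Then q(7) = 636.

636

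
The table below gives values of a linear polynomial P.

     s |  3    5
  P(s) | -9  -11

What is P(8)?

Using the Lagrange interpolation formula with nodes 3, 5:
  L_0(s) = (s - 5) / -2
  L_1(s) = (s - 3) / 2
Then P(s) = -9·L_0(s) - 11·L_1(s).
Expanding and collecting terms gives P(s) = -s - 6.
Evaluating at s = 8: P(8) = -14.

-14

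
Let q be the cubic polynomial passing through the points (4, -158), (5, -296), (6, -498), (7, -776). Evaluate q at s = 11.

-2888

Forward differences of the values at s = 4, 5, 6, 7:
  q  : -158  -296  -498  -776
  Δ  : -138  -202  -278
  Δ^2: -64  -76
  Δ^3: -12
The third differences are constant, confirming degree 3.
Interpolating (Newton forward form) and evaluating at s = 11 gives q(11) = -2888.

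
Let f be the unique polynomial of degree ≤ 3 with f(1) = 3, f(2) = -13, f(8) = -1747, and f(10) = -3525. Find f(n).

f(n) = -4n^3 + 5n^2 - 3n + 5

Write f(n) = an^3 + bn^2 + cn + d. Substituting each data point gives a linear system:
  a + b + c + d = 3
  8a + 4b + 2c + d = -13
  512a + 64b + 8c + d = -1747
  1000a + 100b + 10c + d = -3525
Solving the system yields a = -4, b = 5, c = -3, d = 5.
So f(n) = -4n³ + 5n² - 3n + 5.
Check: f(2) = -13. ✓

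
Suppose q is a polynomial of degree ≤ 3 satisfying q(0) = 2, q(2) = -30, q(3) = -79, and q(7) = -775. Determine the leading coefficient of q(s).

-2

Write q(s) = as^3 + bs^2 + cs + d. Substituting each data point gives a linear system:
  d = 2
  8a + 4b + 2c + d = -30
  27a + 9b + 3c + d = -79
  343a + 49b + 7c + d = -775
Solving the system yields a = -2, b = -1, c = -6, d = 2.
So q(s) = -2s^3 - s^2 - 6s + 2.
The leading coefficient is -2.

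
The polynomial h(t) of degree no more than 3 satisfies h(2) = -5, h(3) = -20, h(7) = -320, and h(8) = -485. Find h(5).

-110

Using the Lagrange interpolation formula with nodes 2, 3, 7, 8:
  L_0(t) = (t - 3)(t - 7)(t - 8) / -30
  L_1(t) = (t - 2)(t - 7)(t - 8) / 20
  L_2(t) = (t - 2)(t - 3)(t - 8) / -20
  L_3(t) = (t - 2)(t - 3)(t - 7) / 30
Then h(t) = -5·L_0(t) - 20·L_1(t) - 320·L_2(t) - 485·L_3(t).
Expanding and collecting terms gives h(t) = -t³ + 4t - 5.
Evaluating at t = 5: h(5) = -110.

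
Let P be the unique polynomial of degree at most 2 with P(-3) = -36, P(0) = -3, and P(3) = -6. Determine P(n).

Write P(n) = an^2 + bn + c. Substituting each data point gives a linear system:
  9a - 3b + c = -36
  c = -3
  9a + 3b + c = -6
Solving the system yields a = -2, b = 5, c = -3.
So P(n) = -2n^2 + 5n - 3.
Check: P(-3) = -36. ✓

P(n) = -2n^2 + 5n - 3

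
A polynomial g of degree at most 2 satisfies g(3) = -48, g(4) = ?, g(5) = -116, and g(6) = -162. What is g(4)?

-78

On equispaced nodes a degree-2 polynomial has vanishing third forward difference, so
  - g(3) + 3·g(4) - 3·g(5) + g(6) = 0.
Substituting the known values and solving for g(4):
  3·g(4) = -234
  g(4) = -78.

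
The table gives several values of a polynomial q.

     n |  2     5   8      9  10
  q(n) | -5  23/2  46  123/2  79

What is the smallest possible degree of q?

Divided differences on the nodes 2, 5, 8, 9, 10:
  order 0: -5  23/2  46  123/2  79
  order 1: 11/2  23/2  31/2  35/2
  order 2: 1  1  1
  order 3: 0  0
  order 4: 0
The order-2 divided differences are all 1 (nonzero) and every higher order vanishes, so the data lies on a polynomial of degree exactly 2.

2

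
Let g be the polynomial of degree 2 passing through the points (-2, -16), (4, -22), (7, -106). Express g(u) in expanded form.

Using the Lagrange interpolation formula with nodes -2, 4, 7:
  L_0(u) = (u - 4)(u - 7) / 54
  L_1(u) = (u + 2)(u - 7) / -18
  L_2(u) = (u + 2)(u - 4) / 27
Then g(u) = -16·L_0(u) - 22·L_1(u) - 106·L_2(u).
Expanding and collecting terms gives g(u) = -3u^2 + 5u + 6.
Check: g(7) = -106. ✓

g(u) = -3u^2 + 5u + 6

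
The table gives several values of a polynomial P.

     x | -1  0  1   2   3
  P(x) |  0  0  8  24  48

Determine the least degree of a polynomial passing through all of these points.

Forward differences of the values at x = -1, 0, 1, 2, 3:
  P  : 0  0  8  24  48
  Δ  : 0  8  16  24
  Δ^2: 8  8  8
  Δ^3: 0  0
  Δ^4: 0
The second differences are constant (8) and nonzero, while all higher differences vanish, so the minimal degree is 2.

2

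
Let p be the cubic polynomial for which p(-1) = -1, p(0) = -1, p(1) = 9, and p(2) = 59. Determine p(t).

Write p(t) = at^3 + bt^2 + ct + d. Substituting each data point gives a linear system:
  -a + b - c + d = -1
  d = -1
  a + b + c + d = 9
  8a + 4b + 2c + d = 59
Solving the system yields a = 5, b = 5, c = 0, d = -1.
So p(t) = 5t³ + 5t² - 1.
Check: p(1) = 9. ✓

p(t) = 5t^3 + 5t^2 - 1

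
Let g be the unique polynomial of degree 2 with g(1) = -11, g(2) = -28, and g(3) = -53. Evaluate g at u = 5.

Write g(u) = au^2 + bu + c. Substituting each data point gives a linear system:
  a + b + c = -11
  4a + 2b + c = -28
  9a + 3b + c = -53
Solving the system yields a = -4, b = -5, c = -2.
So g(u) = -4u² - 5u - 2.
Then g(5) = -127.

-127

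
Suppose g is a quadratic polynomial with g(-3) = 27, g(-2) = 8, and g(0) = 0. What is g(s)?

g(s) = 5s^2 + 6s

Using the Lagrange interpolation formula with nodes -3, -2, 0:
  L_0(s) = (s + 2)s / 3
  L_1(s) = (s + 3)s / -2
  L_2(s) = (s + 3)(s + 2) / 6
Then g(s) = 27·L_0(s) + 8·L_1(s) + 0·L_2(s).
Expanding and collecting terms gives g(s) = 5s² + 6s.
Check: g(0) = 0. ✓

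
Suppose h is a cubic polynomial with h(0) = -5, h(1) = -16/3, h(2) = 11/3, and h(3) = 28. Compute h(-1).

Write h(u) = au^3 + bu^2 + cu + d. Substituting each data point gives a linear system:
  d = -5
  a + b + c + d = -16/3
  8a + 4b + 2c + d = 11/3
  27a + 9b + 3c + d = 28
Solving the system yields a = 1, b = 5/3, c = -3, d = -5.
So h(u) = u³ + (5/3)u² - 3u - 5.
Then h(-1) = -4/3.

-4/3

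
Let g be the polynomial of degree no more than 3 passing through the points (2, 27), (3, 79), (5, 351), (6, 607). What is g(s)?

Write g(s) = as^3 + bs^2 + cs + d. Substituting each data point gives a linear system:
  8a + 4b + 2c + d = 27
  27a + 9b + 3c + d = 79
  125a + 25b + 5c + d = 351
  216a + 36b + 6c + d = 607
Solving the system yields a = 3, b = -2, c = 5, d = 1.
So g(s) = 3s³ - 2s² + 5s + 1.
Check: g(2) = 27. ✓

g(s) = 3s^3 - 2s^2 + 5s + 1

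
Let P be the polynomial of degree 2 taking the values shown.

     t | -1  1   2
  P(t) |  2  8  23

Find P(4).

Write P(t) = at^2 + bt + c. Substituting each data point gives a linear system:
  a - b + c = 2
  a + b + c = 8
  4a + 2b + c = 23
Solving the system yields a = 4, b = 3, c = 1.
So P(t) = 4t^2 + 3t + 1.
Then P(4) = 77.

77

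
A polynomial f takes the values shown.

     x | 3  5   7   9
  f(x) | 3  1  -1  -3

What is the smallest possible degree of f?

1

Forward differences of the values at x = 3, 5, 7, 9:
  f  : 3  1  -1  -3
  Δ  : -2  -2  -2
  Δ^2: 0  0
  Δ^3: 0
The first differences are constant (-2) and nonzero, while all higher differences vanish, so the minimal degree is 1.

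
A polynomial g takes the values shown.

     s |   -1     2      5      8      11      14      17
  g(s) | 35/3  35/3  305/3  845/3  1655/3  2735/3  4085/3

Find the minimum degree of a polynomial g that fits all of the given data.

2

Forward differences of the values at s = -1, 2, 5, 8, 11, 14, 17:
  g  : 35/3  35/3  305/3  845/3  1655/3  2735/3  4085/3
  Δ  : 0  90  180  270  360  450
  Δ^2: 90  90  90  90  90
  Δ^3: 0  0  0  0
  Δ^4: 0  0  0
  Δ^5: 0  0
  Δ^6: 0
The second differences are constant (90) and nonzero, while all higher differences vanish, so the minimal degree is 2.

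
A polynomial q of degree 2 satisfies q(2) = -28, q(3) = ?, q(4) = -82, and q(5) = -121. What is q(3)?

On equispaced nodes a degree-2 polynomial has vanishing third forward difference, so
  - q(2) + 3·q(3) - 3·q(4) + q(5) = 0.
Substituting the known values and solving for q(3):
  3·q(3) = -153
  q(3) = -51.

-51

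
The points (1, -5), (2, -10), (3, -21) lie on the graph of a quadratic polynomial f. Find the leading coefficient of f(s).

Write f(s) = as^2 + bs + c. Substituting each data point gives a linear system:
  a + b + c = -5
  4a + 2b + c = -10
  9a + 3b + c = -21
Solving the system yields a = -3, b = 4, c = -6.
So f(s) = -3s^2 + 4s - 6.
The leading coefficient is -3.

-3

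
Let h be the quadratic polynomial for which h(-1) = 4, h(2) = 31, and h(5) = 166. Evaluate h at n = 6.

235

Forward differences of the values at n = -1, 2, 5:
  h  : 4  31  166
  Δ  : 27  135
  Δ^2: 108
The second differences are constant, confirming degree 2.
Interpolating (Newton forward form) and evaluating at n = 6 gives h(6) = 235.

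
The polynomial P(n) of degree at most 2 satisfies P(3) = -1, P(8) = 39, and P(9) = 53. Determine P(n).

P(n) = n^2 - 3n - 1

Write P(n) = an^2 + bn + c. Substituting each data point gives a linear system:
  9a + 3b + c = -1
  64a + 8b + c = 39
  81a + 9b + c = 53
Solving the system yields a = 1, b = -3, c = -1.
So P(n) = n^2 - 3n - 1.
Check: P(3) = -1. ✓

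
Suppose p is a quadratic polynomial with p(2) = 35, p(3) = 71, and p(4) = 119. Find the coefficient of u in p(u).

Write p(u) = au^2 + bu + c. Substituting each data point gives a linear system:
  4a + 2b + c = 35
  9a + 3b + c = 71
  16a + 4b + c = 119
Solving the system yields a = 6, b = 6, c = -1.
So p(u) = 6u^2 + 6u - 1.
The coefficient of u is 6.

6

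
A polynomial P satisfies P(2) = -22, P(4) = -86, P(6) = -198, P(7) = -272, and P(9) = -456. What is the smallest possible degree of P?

2

Divided differences on the nodes 2, 4, 6, 7, 9:
  order 0: -22  -86  -198  -272  -456
  order 1: -32  -56  -74  -92
  order 2: -6  -6  -6
  order 3: 0  0
  order 4: 0
The order-2 divided differences are all -6 (nonzero) and every higher order vanishes, so the data lies on a polynomial of degree exactly 2.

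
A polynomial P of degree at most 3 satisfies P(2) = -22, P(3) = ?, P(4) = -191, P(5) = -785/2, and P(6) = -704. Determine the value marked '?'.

-151/2

On equispaced nodes a degree-3 polynomial has vanishing fourth forward difference, so
  P(2) - 4·P(3) + 6·P(4) - 4·P(5) + P(6) = 0.
Substituting the known values and solving for P(3):
  -4·P(3) = 302
  P(3) = -151/2.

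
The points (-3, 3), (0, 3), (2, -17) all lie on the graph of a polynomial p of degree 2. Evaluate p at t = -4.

Write p(t) = at^2 + bt + c. Substituting each data point gives a linear system:
  9a - 3b + c = 3
  c = 3
  4a + 2b + c = -17
Solving the system yields a = -2, b = -6, c = 3.
So p(t) = -2t^2 - 6t + 3.
Then p(-4) = -5.

-5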